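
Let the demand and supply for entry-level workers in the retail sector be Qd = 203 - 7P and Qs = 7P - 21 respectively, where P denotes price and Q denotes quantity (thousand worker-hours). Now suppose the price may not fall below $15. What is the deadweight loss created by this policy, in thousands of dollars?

Without the control the market clears where 203 - 7P = 7P - 21, i.e. P* = 16 and Q* = 91.
Since 15 is below P* = 16, the floor does not bind and the free-market outcome prevails.
Since the control does not bind, no trades are prevented and deadweight loss is zero.

0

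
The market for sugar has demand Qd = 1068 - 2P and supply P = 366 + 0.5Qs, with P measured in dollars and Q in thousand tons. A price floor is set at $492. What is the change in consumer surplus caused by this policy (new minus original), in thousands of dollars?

Rearranging supply gives Qs = 2P - 732. Setting quantity demanded equal to quantity supplied, 1068 - 2P = 2P - 732, gives P* = 450 and Q* = 168.
Since 492 > 450, the floor is binding.
At P = 492: Qd = 1068 - 2·492 = 84 and Qs = 2·492 - 732 = 252.
Consumer surplus without the control is ½ · (534 - 450) · 168 = 7056.
With the floor, consumers buy 84 units at 492, so CS = ½ · (534 - 492) · 84 = 1764.
Change in consumer surplus = 1764 - 7056 = -5292.

-5292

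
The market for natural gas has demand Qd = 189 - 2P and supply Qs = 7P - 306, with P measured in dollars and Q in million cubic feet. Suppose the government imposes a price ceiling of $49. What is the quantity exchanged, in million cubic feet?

37

Equilibrium: 189 - 2P = 7P - 306, so 495 = 9P and P* = 55, Q* = 79.
Since 49 < 55, the ceiling is binding.
At P = 49: Qd = 189 - 2·49 = 91 and Qs = 7·49 - 306 = 37.
The quantity actually transacted is the short side, supply: 37.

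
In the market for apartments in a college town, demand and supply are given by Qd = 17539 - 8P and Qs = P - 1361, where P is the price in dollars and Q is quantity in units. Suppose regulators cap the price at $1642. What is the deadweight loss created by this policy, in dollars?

Equilibrium: 17539 - 8P = P - 1361, so 18900 = 9P and P* = 2100, Q* = 739.
Because the ceiling (1642) lies below the market-clearing price, it is binding.
At P = 1642: Qd = 17539 - 8·1642 = 4403 and Qs = 1642 - 1361 = 281.
Quantity traded falls to 281. At Q = 281 the demand price is (17539 - 281)/8 = 2157.25 and the supply price is 1361 + 281 = 1642.
Deadweight loss = ½ · (2157.25 - 1642) · (739 - 281) = ½ · 515.25 · 458 = 117992.25.

117992.25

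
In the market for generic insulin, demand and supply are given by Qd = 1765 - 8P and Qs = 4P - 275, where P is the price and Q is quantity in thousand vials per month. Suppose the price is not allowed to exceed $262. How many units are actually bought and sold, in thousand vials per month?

405

In a free market, 1765 - 8P = 4P - 275 gives the equilibrium P* = 170, Q* = 405.
The ceiling of 262 is above the equilibrium price 170, so it is not binding; the market clears at P* = 170, Q* = 405.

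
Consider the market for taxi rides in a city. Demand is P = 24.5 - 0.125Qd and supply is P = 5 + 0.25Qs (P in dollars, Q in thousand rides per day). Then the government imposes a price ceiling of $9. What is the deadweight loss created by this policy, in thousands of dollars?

Rearranging demand gives Qd = 196 - 8P; rearranging supply gives Qs = 4P - 20. Without the control the market clears where 196 - 8P = 4P - 20, i.e. P* = 18 and Q* = 52.
Since 9 < 18, the ceiling is binding.
At P = 9: Qd = 196 - 8·9 = 124 and Qs = 4·9 - 20 = 16.
Quantity traded falls to 16. At Q = 16 the demand price is (196 - 16)/8 = 22.5 and the supply price is (20 + 16)/4 = 9.
Deadweight loss = ½ · (22.5 - 9) · (52 - 16) = ½ · 13.5 · 36 = 243.

243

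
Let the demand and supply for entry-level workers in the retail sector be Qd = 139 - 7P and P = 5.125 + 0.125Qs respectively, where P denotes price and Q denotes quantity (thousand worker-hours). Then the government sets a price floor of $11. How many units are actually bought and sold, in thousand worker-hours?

Rearranging supply gives Qs = 8P - 41. In a free market, 139 - 7P = 8P - 41 gives the equilibrium P* = 12, Q* = 55.
Since 11 is below P* = 12, the floor does not bind and the free-market outcome prevails.

55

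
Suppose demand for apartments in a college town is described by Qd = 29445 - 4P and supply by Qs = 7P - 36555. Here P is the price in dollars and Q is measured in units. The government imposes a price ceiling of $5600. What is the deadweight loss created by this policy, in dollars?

1540000

In a free market, 29445 - 4P = 7P - 36555 gives the equilibrium P* = 6000, Q* = 5445.
Since 5600 < 6000, the ceiling is binding.
At P = 5600: Qd = 29445 - 4·5600 = 7045 and Qs = 7·5600 - 36555 = 2645.
Quantity traded falls to 2645. At Q = 2645 the demand price is (29445 - 2645)/4 = 6700 and the supply price is (36555 + 2645)/7 = 5600.
Deadweight loss = ½ · (6700 - 5600) · (5445 - 2645) = ½ · 1100 · 2800 = 1540000.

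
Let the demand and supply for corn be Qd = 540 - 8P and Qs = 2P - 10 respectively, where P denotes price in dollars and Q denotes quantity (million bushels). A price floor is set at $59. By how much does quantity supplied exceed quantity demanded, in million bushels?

Setting quantity demanded equal to quantity supplied, 540 - 8P = 2P - 10, gives P* = 55 and Q* = 100.
Because the floor (59) lies above the market-clearing price, it is binding.
At P = 59: Qd = 540 - 8·59 = 68 and Qs = 2·59 - 10 = 108.
Surplus = Qs - Qd = 108 - 68 = 40.

40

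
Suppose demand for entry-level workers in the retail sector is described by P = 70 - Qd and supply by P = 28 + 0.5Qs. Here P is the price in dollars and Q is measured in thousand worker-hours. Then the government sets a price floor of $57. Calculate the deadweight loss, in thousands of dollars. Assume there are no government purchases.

168.75

Rearranging demand gives Qd = 70 - P; rearranging supply gives Qs = 2P - 56. Equilibrium: 70 - P = 2P - 56, so 126 = 3P and P* = 42, Q* = 28.
The floor of 57 is above the equilibrium price 42, so it binds.
At P = 57: Qd = 70 - 57 = 13 and Qs = 2·57 - 56 = 58.
Quantity traded falls to 13. At Q = 13 the demand price is 70 - 13 = 57 and the supply price is (56 + 13)/2 = 34.5.
Deadweight loss = ½ · (57 - 34.5) · (28 - 13) = ½ · 22.5 · 15 = 168.75.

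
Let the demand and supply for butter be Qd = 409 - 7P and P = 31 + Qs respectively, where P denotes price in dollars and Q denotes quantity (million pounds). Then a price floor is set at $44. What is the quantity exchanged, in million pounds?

24

Rearranging supply gives Qs = P - 31. Without the control the market clears where 409 - 7P = P - 31, i.e. P* = 55 and Q* = 24.
Since 44 is below P* = 55, the floor does not bind and the free-market outcome prevails.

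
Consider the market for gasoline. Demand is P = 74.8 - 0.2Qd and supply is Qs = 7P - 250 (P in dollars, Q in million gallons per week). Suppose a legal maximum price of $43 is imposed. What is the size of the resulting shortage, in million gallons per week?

108

Rearranging demand gives Qd = 374 - 5P. Equilibrium: 374 - 5P = 7P - 250, so 624 = 12P and P* = 52, Q* = 114.
The ceiling of 43 is below the equilibrium price 52, so it binds.
At P = 43: Qd = 374 - 5·43 = 159 and Qs = 7·43 - 250 = 51.
Shortage = Qd - Qs = 159 - 51 = 108.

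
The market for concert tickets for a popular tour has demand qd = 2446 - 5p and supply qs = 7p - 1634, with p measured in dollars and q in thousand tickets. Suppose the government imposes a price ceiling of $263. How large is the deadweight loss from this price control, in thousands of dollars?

49803.6

Setting quantity demanded equal to quantity supplied, 2446 - 5p = 7p - 1634, gives p* = 340 and q* = 746.
Because the ceiling (263) lies below the market-clearing price, it is binding.
At p = 263: qd = 2446 - 5·263 = 1131 and qs = 7·263 - 1634 = 207.
Quantity traded falls to 207. At q = 207 the demand price is (2446 - 207)/5 = 447.8 and the supply price is (1634 + 207)/7 = 263.
Deadweight loss = ½ · (447.8 - 263) · (746 - 207) = ½ · 184.8 · 539 = 49803.6.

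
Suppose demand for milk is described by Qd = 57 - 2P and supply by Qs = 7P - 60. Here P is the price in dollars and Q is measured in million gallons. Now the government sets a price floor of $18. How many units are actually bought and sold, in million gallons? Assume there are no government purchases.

21

Setting quantity demanded equal to quantity supplied, 57 - 2P = 7P - 60, gives P* = 13 and Q* = 31.
The floor of 18 is above the equilibrium price 13, so it binds.
At P = 18: Qd = 57 - 2·18 = 21 and Qs = 7·18 - 60 = 66.
The quantity actually transacted is the short side, demand: 21.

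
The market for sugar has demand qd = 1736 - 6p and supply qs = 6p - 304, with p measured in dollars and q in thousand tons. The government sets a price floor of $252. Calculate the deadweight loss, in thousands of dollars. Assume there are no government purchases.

In a free market, 1736 - 6p = 6p - 304 gives the equilibrium p* = 170, q* = 716.
Since 252 > 170, the floor is binding.
At p = 252: qd = 1736 - 6·252 = 224 and qs = 6·252 - 304 = 1208.
Quantity traded falls to 224. At q = 224 the demand price is (1736 - 224)/6 = 252 and the supply price is (304 + 224)/6 = 88.
Deadweight loss = ½ · (252 - 88) · (716 - 224) = ½ · 164 · 492 = 40344.

40344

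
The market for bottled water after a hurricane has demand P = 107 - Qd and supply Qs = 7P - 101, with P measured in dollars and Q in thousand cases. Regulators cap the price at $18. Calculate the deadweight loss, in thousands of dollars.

1792

Rearranging demand gives Qd = 107 - P. In a free market, 107 - P = 7P - 101 gives the equilibrium P* = 26, Q* = 81.
The ceiling of 18 is below the equilibrium price 26, so it binds.
At P = 18: Qd = 107 - 18 = 89 and Qs = 7·18 - 101 = 25.
Quantity traded falls to 25. At Q = 25 the demand price is 107 - 25 = 82 and the supply price is (101 + 25)/7 = 18.
Deadweight loss = ½ · (82 - 18) · (81 - 25) = ½ · 64 · 56 = 1792.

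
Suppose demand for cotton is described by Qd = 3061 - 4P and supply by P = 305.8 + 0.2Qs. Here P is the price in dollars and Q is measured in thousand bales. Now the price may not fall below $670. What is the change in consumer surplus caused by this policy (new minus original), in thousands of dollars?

-112160

Rearranging supply gives Qs = 5P - 1529. Equilibrium: 3061 - 4P = 5P - 1529, so 4590 = 9P and P* = 510, Q* = 1021.
Because the floor (670) lies above the market-clearing price, it is binding.
At P = 670: Qd = 3061 - 4·670 = 381 and Qs = 5·670 - 1529 = 1821.
Consumer surplus without the control is ½ · (765.25 - 510) · 1021 = 130305.125.
With the floor, consumers buy 381 units at 670, so CS = ½ · (765.25 - 670) · 381 = 18145.125.
Change in consumer surplus = 18145.125 - 130305.125 = -112160.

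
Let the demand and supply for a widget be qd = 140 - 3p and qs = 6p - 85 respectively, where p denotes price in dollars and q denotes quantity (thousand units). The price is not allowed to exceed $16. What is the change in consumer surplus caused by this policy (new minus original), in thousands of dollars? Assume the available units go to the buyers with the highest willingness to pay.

Equilibrium: 140 - 3p = 6p - 85, so 225 = 9p and p* = 25, q* = 65.
Because the ceiling (16) lies below the market-clearing price, it is binding.
At p = 16: qd = 140 - 3·16 = 92 and qs = 6·16 - 85 = 11.
Consumer surplus without the control is ½ · (140/3 - 25) · 65 = 4225/6.
With the ceiling, 11 units are sold at 16 (assume they go to the highest-value buyers). The demand price at q = 11 is 43, so CS = ½ · [(140/3 - 16) + (43 - 16)] · 11 = 1903/6.
Change in consumer surplus = 1903/6 - 4225/6 = -387.

-387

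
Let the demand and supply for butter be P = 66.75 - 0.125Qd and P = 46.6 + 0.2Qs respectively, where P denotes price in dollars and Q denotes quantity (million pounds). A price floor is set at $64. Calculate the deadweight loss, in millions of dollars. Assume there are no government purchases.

Rearranging demand gives Qd = 534 - 8P; rearranging supply gives Qs = 5P - 233. Equilibrium: 534 - 8P = 5P - 233, so 767 = 13P and P* = 59, Q* = 62.
Since 64 > 59, the floor is binding.
At P = 64: Qd = 534 - 8·64 = 22 and Qs = 5·64 - 233 = 87.
Quantity traded falls to 22. At Q = 22 the demand price is (534 - 22)/8 = 64 and the supply price is (233 + 22)/5 = 51.
Deadweight loss = ½ · (64 - 51) · (62 - 22) = ½ · 13 · 40 = 260.

260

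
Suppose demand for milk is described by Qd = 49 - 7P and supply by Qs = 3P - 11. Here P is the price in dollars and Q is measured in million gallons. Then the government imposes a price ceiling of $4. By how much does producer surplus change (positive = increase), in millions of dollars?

-8

Without the control the market clears where 49 - 7P = 3P - 11, i.e. P* = 6 and Q* = 7.
Since 4 < 6, the ceiling is binding.
At P = 4: Qd = 49 - 7·4 = 21 and Qs = 3·4 - 11 = 1.
Producer surplus without the control is ½ · (6 - 11/3) · 7 = 49/6.
With the ceiling, producers sell 1 units at 4, so PS = ½ · (4 - 11/3) · 1 = 1/6.
Change in producer surplus = 1/6 - 49/6 = -8.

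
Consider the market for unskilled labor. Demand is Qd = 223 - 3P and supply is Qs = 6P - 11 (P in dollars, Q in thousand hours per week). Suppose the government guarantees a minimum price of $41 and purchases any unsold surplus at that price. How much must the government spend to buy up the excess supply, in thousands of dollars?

In a free market, 223 - 3P = 6P - 11 gives the equilibrium P* = 26, Q* = 145.
Since 41 > 26, the floor is binding.
At P = 41: Qd = 223 - 3·41 = 100 and Qs = 6·41 - 11 = 235.
Surplus = Qs - Qd = 135.
Government expenditure = surplus × support price = 135 × 41 = 5535.

5535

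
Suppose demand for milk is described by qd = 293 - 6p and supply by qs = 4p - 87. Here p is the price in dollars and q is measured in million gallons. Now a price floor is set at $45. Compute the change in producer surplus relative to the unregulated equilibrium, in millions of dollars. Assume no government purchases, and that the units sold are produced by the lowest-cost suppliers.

-59.5

In a free market, 293 - 6p = 4p - 87 gives the equilibrium p* = 38, q* = 65.
Because the floor (45) lies above the market-clearing price, it is binding.
At p = 45: qd = 293 - 6·45 = 23 and qs = 4·45 - 87 = 93.
Producer surplus without the control is ½ · (38 - 21.75) · 65 = 528.125.
With the floor, 23 units are sold at 45. The supply price at q = 23 is 27.5, so PS = ½ · [(45 - 21.75) + (45 - 27.5)] · 23 = 468.625.
Change in producer surplus = 468.625 - 528.125 = -59.5.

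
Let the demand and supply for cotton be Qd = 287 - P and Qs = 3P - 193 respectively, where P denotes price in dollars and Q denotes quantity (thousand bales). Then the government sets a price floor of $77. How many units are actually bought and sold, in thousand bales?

167

Without the control the market clears where 287 - P = 3P - 193, i.e. P* = 120 and Q* = 167.
The floor of 77 is below the equilibrium price 120, so it is not binding; the market clears at P* = 120, Q* = 167.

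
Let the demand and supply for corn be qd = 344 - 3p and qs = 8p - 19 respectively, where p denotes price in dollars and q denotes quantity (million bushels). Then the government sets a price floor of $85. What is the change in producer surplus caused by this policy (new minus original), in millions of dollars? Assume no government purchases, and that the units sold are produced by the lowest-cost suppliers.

Equilibrium: 344 - 3p = 8p - 19, so 363 = 11p and p* = 33, q* = 245.
The floor of 85 is above the equilibrium price 33, so it binds.
At p = 85: qd = 344 - 3·85 = 89 and qs = 8·85 - 19 = 661.
Producer surplus without the control is ½ · (33 - 2.375) · 245 = 3751.5625.
With the floor, 89 units are sold at 85. The supply price at q = 89 is 13.5, so PS = ½ · [(85 - 2.375) + (85 - 13.5)] · 89 = 6858.5625.
Change in producer surplus = 6858.5625 - 3751.5625 = 3107.

3107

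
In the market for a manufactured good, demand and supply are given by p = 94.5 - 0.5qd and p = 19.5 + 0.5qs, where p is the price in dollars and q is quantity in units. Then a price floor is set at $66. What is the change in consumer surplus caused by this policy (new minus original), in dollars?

Rearranging demand gives qd = 189 - 2p; rearranging supply gives qs = 2p - 39. In a free market, 189 - 2p = 2p - 39 gives the equilibrium p* = 57, q* = 75.
Since 66 > 57, the floor is binding.
At p = 66: qd = 189 - 2·66 = 57 and qs = 2·66 - 39 = 93.
Consumer surplus without the control is ½ · (94.5 - 57) · 75 = 1406.25.
With the floor, consumers buy 57 units at 66, so CS = ½ · (94.5 - 66) · 57 = 812.25.
Change in consumer surplus = 812.25 - 1406.25 = -594.

-594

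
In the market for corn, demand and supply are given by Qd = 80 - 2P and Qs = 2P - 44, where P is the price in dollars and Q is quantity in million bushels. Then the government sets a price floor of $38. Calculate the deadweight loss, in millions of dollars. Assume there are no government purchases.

98

Setting quantity demanded equal to quantity supplied, 80 - 2P = 2P - 44, gives P* = 31 and Q* = 18.
Since 38 > 31, the floor is binding.
At P = 38: Qd = 80 - 2·38 = 4 and Qs = 2·38 - 44 = 32.
Quantity traded falls to 4. At Q = 4 the demand price is (80 - 4)/2 = 38 and the supply price is (44 + 4)/2 = 24.
Deadweight loss = ½ · (38 - 24) · (18 - 4) = ½ · 14 · 14 = 98.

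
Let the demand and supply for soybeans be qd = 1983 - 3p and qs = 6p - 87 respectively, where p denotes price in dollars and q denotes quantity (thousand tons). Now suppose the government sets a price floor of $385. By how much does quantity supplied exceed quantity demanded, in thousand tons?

Equilibrium: 1983 - 3p = 6p - 87, so 2070 = 9p and p* = 230, q* = 1293.
Because the floor (385) lies above the market-clearing price, it is binding.
At p = 385: qd = 1983 - 3·385 = 828 and qs = 6·385 - 87 = 2223.
Surplus = qs - qd = 2223 - 828 = 1395.

1395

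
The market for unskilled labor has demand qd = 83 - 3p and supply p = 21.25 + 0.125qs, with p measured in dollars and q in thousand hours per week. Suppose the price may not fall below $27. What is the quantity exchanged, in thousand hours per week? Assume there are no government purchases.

Rearranging supply gives qs = 8p - 170. Setting quantity demanded equal to quantity supplied, 83 - 3p = 8p - 170, gives p* = 23 and q* = 14.
Because the floor (27) lies above the market-clearing price, it is binding.
At p = 27: qd = 83 - 3·27 = 2 and qs = 8·27 - 170 = 46.
The quantity actually transacted is the short side, demand: 2.

2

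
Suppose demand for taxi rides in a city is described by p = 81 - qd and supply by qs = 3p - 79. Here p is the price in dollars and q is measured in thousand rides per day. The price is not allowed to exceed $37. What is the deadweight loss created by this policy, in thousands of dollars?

Rearranging demand gives qd = 81 - p. In a free market, 81 - p = 3p - 79 gives the equilibrium p* = 40, q* = 41.
Since 37 < 40, the ceiling is binding.
At p = 37: qd = 81 - 37 = 44 and qs = 3·37 - 79 = 32.
Quantity traded falls to 32. At q = 32 the demand price is 81 - 32 = 49 and the supply price is (79 + 32)/3 = 37.
Deadweight loss = ½ · (49 - 37) · (41 - 32) = ½ · 12 · 9 = 54.

54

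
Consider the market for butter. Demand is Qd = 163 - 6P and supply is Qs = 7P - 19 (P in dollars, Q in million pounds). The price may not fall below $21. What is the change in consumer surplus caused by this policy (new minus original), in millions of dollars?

Without the control the market clears where 163 - 6P = 7P - 19, i.e. P* = 14 and Q* = 79.
Since 21 > 14, the floor is binding.
At P = 21: Qd = 163 - 6·21 = 37 and Qs = 7·21 - 19 = 128.
Consumer surplus without the control is ½ · (163/6 - 14) · 79 = 6241/12.
With the floor, consumers buy 37 units at 21, so CS = ½ · (163/6 - 21) · 37 = 1369/12.
Change in consumer surplus = 1369/12 - 6241/12 = -406.

-406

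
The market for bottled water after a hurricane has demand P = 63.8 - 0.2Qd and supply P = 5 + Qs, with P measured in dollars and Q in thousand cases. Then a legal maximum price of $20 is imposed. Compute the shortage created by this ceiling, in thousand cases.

204

Rearranging demand gives Qd = 319 - 5P; rearranging supply gives Qs = P - 5. Setting quantity demanded equal to quantity supplied, 319 - 5P = P - 5, gives P* = 54 and Q* = 49.
The ceiling of 20 is below the equilibrium price 54, so it binds.
At P = 20: Qd = 319 - 5·20 = 219 and Qs = 20 - 5 = 15.
Shortage = Qd - Qs = 219 - 15 = 204.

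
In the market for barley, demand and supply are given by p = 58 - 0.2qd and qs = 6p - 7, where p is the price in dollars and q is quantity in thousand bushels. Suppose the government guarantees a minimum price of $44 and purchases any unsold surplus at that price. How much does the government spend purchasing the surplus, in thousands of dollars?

Rearranging demand gives qd = 290 - 5p. Without the control the market clears where 290 - 5p = 6p - 7, i.e. p* = 27 and q* = 155.
Since 44 > 27, the floor is binding.
At p = 44: qd = 290 - 5·44 = 70 and qs = 6·44 - 7 = 257.
Surplus = qs - qd = 187.
Government expenditure = surplus × support price = 187 × 44 = 8228.

8228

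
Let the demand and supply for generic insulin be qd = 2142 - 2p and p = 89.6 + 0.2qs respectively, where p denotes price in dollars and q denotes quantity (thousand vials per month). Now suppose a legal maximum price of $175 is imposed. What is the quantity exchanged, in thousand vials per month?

427

Rearranging supply gives qs = 5p - 448. Equilibrium: 2142 - 2p = 5p - 448, so 2590 = 7p and p* = 370, q* = 1402.
Since 175 < 370, the ceiling is binding.
At p = 175: qd = 2142 - 2·175 = 1792 and qs = 5·175 - 448 = 427.
The quantity actually transacted is the short side, supply: 427.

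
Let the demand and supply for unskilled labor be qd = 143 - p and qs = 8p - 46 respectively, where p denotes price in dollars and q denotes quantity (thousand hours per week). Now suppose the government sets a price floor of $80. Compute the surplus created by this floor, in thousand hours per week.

531

Without the control the market clears where 143 - p = 8p - 46, i.e. p* = 21 and q* = 122.
Because the floor (80) lies above the market-clearing price, it is binding.
At p = 80: qd = 143 - 80 = 63 and qs = 8·80 - 46 = 594.
Surplus = qs - qd = 594 - 63 = 531.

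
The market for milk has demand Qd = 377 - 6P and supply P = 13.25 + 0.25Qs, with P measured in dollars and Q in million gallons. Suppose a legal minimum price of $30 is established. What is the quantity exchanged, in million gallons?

119

Rearranging supply gives Qs = 4P - 53. Equilibrium: 377 - 6P = 4P - 53, so 430 = 10P and P* = 43, Q* = 119.
Since 30 is below P* = 43, the floor does not bind and the free-market outcome prevails.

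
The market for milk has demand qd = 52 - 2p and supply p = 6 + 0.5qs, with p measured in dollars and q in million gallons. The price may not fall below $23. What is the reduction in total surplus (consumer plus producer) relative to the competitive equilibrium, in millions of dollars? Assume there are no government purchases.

Rearranging supply gives qs = 2p - 12. In a free market, 52 - 2p = 2p - 12 gives the equilibrium p* = 16, q* = 20.
Since 23 > 16, the floor is binding.
At p = 23: qd = 52 - 2·23 = 6 and qs = 2·23 - 12 = 34.
Quantity traded falls to 6. At q = 6 the demand price is (52 - 6)/2 = 23 and the supply price is (12 + 6)/2 = 9.
Deadweight loss = ½ · (23 - 9) · (20 - 6) = ½ · 14 · 14 = 98.

98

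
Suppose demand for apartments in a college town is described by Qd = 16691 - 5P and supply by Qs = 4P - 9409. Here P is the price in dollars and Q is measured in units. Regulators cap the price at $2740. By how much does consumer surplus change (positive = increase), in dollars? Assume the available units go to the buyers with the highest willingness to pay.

207200

In a free market, 16691 - 5P = 4P - 9409 gives the equilibrium P* = 2900, Q* = 2191.
The ceiling of 2740 is below the equilibrium price 2900, so it binds.
At P = 2740: Qd = 16691 - 5·2740 = 2991 and Qs = 4·2740 - 9409 = 1551.
Consumer surplus without the control is ½ · (3338.2 - 2900) · 2191 = 480048.1.
With the ceiling, 1551 units are sold at 2740 (assume they go to the highest-value buyers). The demand price at Q = 1551 is 3028, so CS = ½ · [(3338.2 - 2740) + (3028 - 2740)] · 1551 = 687248.1.
Change in consumer surplus = 687248.1 - 480048.1 = 207200.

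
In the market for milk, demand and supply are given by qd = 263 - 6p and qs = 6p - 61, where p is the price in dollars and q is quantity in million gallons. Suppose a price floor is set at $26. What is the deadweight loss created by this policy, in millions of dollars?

Without the control the market clears where 263 - 6p = 6p - 61, i.e. p* = 27 and q* = 101.
The floor of 26 is below the equilibrium price 27, so it is not binding; the market clears at p* = 27, q* = 101.
Since the control does not bind, no trades are prevented and deadweight loss is zero.

0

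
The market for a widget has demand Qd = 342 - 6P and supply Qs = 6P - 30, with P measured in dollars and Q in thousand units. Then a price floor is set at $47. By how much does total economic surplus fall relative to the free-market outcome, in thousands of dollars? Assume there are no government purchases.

1536

Setting quantity demanded equal to quantity supplied, 342 - 6P = 6P - 30, gives P* = 31 and Q* = 156.
The floor of 47 is above the equilibrium price 31, so it binds.
At P = 47: Qd = 342 - 6·47 = 60 and Qs = 6·47 - 30 = 252.
Quantity traded falls to 60. At Q = 60 the demand price is (342 - 60)/6 = 47 and the supply price is (30 + 60)/6 = 15.
Deadweight loss = ½ · (47 - 15) · (156 - 60) = ½ · 32 · 96 = 1536.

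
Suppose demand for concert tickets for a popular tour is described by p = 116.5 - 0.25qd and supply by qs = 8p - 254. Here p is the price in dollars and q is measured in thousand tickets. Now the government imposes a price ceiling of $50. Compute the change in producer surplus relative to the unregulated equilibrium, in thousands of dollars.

-1860

Rearranging demand gives qd = 466 - 4p. Setting quantity demanded equal to quantity supplied, 466 - 4p = 8p - 254, gives p* = 60 and q* = 226.
Since 50 < 60, the ceiling is binding.
At p = 50: qd = 466 - 4·50 = 266 and qs = 8·50 - 254 = 146.
Producer surplus without the control is ½ · (60 - 31.75) · 226 = 3192.25.
With the ceiling, producers sell 146 units at 50, so PS = ½ · (50 - 31.75) · 146 = 1332.25.
Change in producer surplus = 1332.25 - 3192.25 = -1860.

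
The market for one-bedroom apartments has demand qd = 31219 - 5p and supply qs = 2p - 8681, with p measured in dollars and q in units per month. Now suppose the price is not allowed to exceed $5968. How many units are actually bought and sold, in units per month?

Equilibrium: 31219 - 5p = 2p - 8681, so 39900 = 7p and p* = 5700, q* = 2719.
The ceiling of 5968 is above the equilibrium price 5700, so it is not binding; the market clears at p* = 5700, q* = 2719.

2719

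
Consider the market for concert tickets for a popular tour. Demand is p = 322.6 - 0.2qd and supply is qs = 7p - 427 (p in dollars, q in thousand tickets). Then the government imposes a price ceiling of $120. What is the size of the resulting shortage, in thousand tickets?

600

Rearranging demand gives qd = 1613 - 5p. In a free market, 1613 - 5p = 7p - 427 gives the equilibrium p* = 170, q* = 763.
Because the ceiling (120) lies below the market-clearing price, it is binding.
At p = 120: qd = 1613 - 5·120 = 1013 and qs = 7·120 - 427 = 413.
Shortage = qd - qs = 1013 - 413 = 600.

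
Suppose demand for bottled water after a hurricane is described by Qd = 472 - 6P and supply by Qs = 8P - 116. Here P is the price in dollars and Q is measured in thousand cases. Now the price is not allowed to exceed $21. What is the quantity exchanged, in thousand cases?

Setting quantity demanded equal to quantity supplied, 472 - 6P = 8P - 116, gives P* = 42 and Q* = 220.
Because the ceiling (21) lies below the market-clearing price, it is binding.
At P = 21: Qd = 472 - 6·21 = 346 and Qs = 8·21 - 116 = 52.
The quantity actually transacted is the short side, supply: 52.

52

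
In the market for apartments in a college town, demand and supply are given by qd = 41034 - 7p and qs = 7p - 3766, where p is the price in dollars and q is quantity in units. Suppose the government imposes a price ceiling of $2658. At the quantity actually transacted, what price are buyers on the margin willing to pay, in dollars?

Without the control the market clears where 41034 - 7p = 7p - 3766, i.e. p* = 3200 and q* = 18634.
Because the ceiling (2658) lies below the market-clearing price, it is binding.
At p = 2658: qd = 41034 - 7·2658 = 22428 and qs = 7·2658 - 3766 = 14840.
Only 14840 units reach the market. On the demand curve, the marginal buyer's willingness to pay at q = 14840 is (41034 - 14840)/7 = 3742.

3742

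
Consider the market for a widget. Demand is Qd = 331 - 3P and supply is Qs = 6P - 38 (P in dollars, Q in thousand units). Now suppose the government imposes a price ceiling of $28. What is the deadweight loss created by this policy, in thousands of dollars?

In a free market, 331 - 3P = 6P - 38 gives the equilibrium P* = 41, Q* = 208.
Because the ceiling (28) lies below the market-clearing price, it is binding.
At P = 28: Qd = 331 - 3·28 = 247 and Qs = 6·28 - 38 = 130.
Quantity traded falls to 130. At Q = 130 the demand price is (331 - 130)/3 = 67 and the supply price is (38 + 130)/6 = 28.
Deadweight loss = ½ · (67 - 28) · (208 - 130) = ½ · 39 · 78 = 1521.

1521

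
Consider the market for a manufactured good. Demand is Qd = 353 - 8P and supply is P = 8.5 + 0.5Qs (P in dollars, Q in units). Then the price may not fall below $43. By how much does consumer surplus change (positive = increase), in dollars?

-198

Rearranging supply gives Qs = 2P - 17. Setting quantity demanded equal to quantity supplied, 353 - 8P = 2P - 17, gives P* = 37 and Q* = 57.
Since 43 > 37, the floor is binding.
At P = 43: Qd = 353 - 8·43 = 9 and Qs = 2·43 - 17 = 69.
Consumer surplus without the control is ½ · (44.125 - 37) · 57 = 203.0625.
With the floor, consumers buy 9 units at 43, so CS = ½ · (44.125 - 43) · 9 = 5.0625.
Change in consumer surplus = 5.0625 - 203.0625 = -198.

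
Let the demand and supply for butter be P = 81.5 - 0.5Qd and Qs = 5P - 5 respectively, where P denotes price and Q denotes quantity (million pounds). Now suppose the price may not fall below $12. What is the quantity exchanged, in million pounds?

115

Rearranging demand gives Qd = 163 - 2P. In a free market, 163 - 2P = 5P - 5 gives the equilibrium P* = 24, Q* = 115.
Since 12 is below P* = 24, the floor does not bind and the free-market outcome prevails.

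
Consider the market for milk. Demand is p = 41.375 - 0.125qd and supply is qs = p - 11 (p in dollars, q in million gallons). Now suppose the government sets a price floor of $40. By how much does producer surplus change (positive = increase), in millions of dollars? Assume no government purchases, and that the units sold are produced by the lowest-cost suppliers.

Rearranging demand gives qd = 331 - 8p. Setting quantity demanded equal to quantity supplied, 331 - 8p = p - 11, gives p* = 38 and q* = 27.
The floor of 40 is above the equilibrium price 38, so it binds.
At p = 40: qd = 331 - 8·40 = 11 and qs = 40 - 11 = 29.
Producer surplus without the control is ½ · (38 - 11) · 27 = 364.5.
With the floor, 11 units are sold at 40. The supply price at q = 11 is 22, so PS = ½ · [(40 - 11) + (40 - 22)] · 11 = 258.5.
Change in producer surplus = 258.5 - 364.5 = -106.

-106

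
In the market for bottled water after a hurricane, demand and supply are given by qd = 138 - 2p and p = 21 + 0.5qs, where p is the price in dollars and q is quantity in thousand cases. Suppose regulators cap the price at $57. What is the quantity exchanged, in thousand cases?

48

Rearranging supply gives qs = 2p - 42. Without the control the market clears where 138 - 2p = 2p - 42, i.e. p* = 45 and q* = 48.
The ceiling of 57 is above the equilibrium price 45, so it is not binding; the market clears at p* = 45, q* = 48.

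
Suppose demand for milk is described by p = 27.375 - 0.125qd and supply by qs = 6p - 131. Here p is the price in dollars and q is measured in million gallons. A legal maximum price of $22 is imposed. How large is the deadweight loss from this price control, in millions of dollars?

47.25

Rearranging demand gives qd = 219 - 8p. In a free market, 219 - 8p = 6p - 131 gives the equilibrium p* = 25, q* = 19.
Because the ceiling (22) lies below the market-clearing price, it is binding.
At p = 22: qd = 219 - 8·22 = 43 and qs = 6·22 - 131 = 1.
Quantity traded falls to 1. At q = 1 the demand price is (219 - 1)/8 = 27.25 and the supply price is (131 + 1)/6 = 22.
Deadweight loss = ½ · (27.25 - 22) · (19 - 1) = ½ · 5.25 · 18 = 47.25.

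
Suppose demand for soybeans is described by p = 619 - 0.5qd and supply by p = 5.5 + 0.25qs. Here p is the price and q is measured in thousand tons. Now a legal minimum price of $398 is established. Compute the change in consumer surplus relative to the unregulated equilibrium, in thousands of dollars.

-118440

Rearranging demand gives qd = 1238 - 2p; rearranging supply gives qs = 4p - 22. Setting quantity demanded equal to quantity supplied, 1238 - 2p = 4p - 22, gives p* = 210 and q* = 818.
The floor of 398 is above the equilibrium price 210, so it binds.
At p = 398: qd = 1238 - 2·398 = 442 and qs = 4·398 - 22 = 1570.
Consumer surplus without the control is ½ · (619 - 210) · 818 = 167281.
With the floor, consumers buy 442 units at 398, so CS = ½ · (619 - 398) · 442 = 48841.
Change in consumer surplus = 48841 - 167281 = -118440.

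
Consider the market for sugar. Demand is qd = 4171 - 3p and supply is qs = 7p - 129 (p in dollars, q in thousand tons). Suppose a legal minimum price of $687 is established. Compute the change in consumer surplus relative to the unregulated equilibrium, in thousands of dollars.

Equilibrium: 4171 - 3p = 7p - 129, so 4300 = 10p and p* = 430, q* = 2881.
Since 687 > 430, the floor is binding.
At p = 687: qd = 4171 - 3·687 = 2110 and qs = 7·687 - 129 = 4680.
Consumer surplus without the control is ½ · (4171/3 - 430) · 2881 = 8300161/6.
With the floor, consumers buy 2110 units at 687, so CS = ½ · (4171/3 - 687) · 2110 = 2226050/3.
Change in consumer surplus = 2226050/3 - 8300161/6 = -641343.5.

-641343.5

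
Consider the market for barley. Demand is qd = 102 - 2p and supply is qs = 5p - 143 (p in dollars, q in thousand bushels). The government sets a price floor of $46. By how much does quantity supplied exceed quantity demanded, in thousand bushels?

Without the control the market clears where 102 - 2p = 5p - 143, i.e. p* = 35 and q* = 32.
The floor of 46 is above the equilibrium price 35, so it binds.
At p = 46: qd = 102 - 2·46 = 10 and qs = 5·46 - 143 = 87.
Surplus = qs - qd = 87 - 10 = 77.

77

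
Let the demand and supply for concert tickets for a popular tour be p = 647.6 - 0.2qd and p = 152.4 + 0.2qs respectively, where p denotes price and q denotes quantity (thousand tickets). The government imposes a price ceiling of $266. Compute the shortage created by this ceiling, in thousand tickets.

1340

Rearranging demand gives qd = 3238 - 5p; rearranging supply gives qs = 5p - 762. Without the control the market clears where 3238 - 5p = 5p - 762, i.e. p* = 400 and q* = 1238.
Because the ceiling (266) lies below the market-clearing price, it is binding.
At p = 266: qd = 3238 - 5·266 = 1908 and qs = 5·266 - 762 = 568.
Shortage = qd - qs = 1908 - 568 = 1340.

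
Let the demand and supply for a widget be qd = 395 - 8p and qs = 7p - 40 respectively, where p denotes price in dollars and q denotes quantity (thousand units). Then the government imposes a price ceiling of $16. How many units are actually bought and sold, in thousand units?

Setting quantity demanded equal to quantity supplied, 395 - 8p = 7p - 40, gives p* = 29 and q* = 163.
Since 16 < 29, the ceiling is binding.
At p = 16: qd = 395 - 8·16 = 267 and qs = 7·16 - 40 = 72.
The quantity actually transacted is the short side, supply: 72.

72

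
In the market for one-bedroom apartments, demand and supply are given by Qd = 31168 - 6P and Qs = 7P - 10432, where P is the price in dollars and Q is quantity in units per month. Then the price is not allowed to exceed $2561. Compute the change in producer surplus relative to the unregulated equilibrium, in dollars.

-6218428.5

Without the control the market clears where 31168 - 6P = 7P - 10432, i.e. P* = 3200 and Q* = 11968.
The ceiling of 2561 is below the equilibrium price 3200, so it binds.
At P = 2561: Qd = 31168 - 6·2561 = 15802 and Qs = 7·2561 - 10432 = 7495.
Producer surplus without the control is ½ · (3200 - 10432/7) · 11968 = 71616512/7.
With the ceiling, producers sell 7495 units at 2561, so PS = ½ · (2561 - 10432/7) · 7495 = 56175025/14.
Change in producer surplus = 56175025/14 - 71616512/7 = -6218428.5.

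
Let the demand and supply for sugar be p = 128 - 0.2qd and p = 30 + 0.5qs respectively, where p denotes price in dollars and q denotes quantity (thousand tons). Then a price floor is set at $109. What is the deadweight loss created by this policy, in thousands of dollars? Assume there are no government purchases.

708.75

Rearranging demand gives qd = 640 - 5p; rearranging supply gives qs = 2p - 60. In a free market, 640 - 5p = 2p - 60 gives the equilibrium p* = 100, q* = 140.
The floor of 109 is above the equilibrium price 100, so it binds.
At p = 109: qd = 640 - 5·109 = 95 and qs = 2·109 - 60 = 158.
Quantity traded falls to 95. At q = 95 the demand price is (640 - 95)/5 = 109 and the supply price is (60 + 95)/2 = 77.5.
Deadweight loss = ½ · (109 - 77.5) · (140 - 95) = ½ · 31.5 · 45 = 708.75.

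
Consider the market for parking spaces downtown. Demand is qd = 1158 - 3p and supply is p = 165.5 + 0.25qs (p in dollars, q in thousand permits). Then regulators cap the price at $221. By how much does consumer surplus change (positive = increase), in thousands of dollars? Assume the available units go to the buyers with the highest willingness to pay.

Rearranging supply gives qs = 4p - 662. Without the control the market clears where 1158 - 3p = 4p - 662, i.e. p* = 260 and q* = 378.
Since 221 < 260, the ceiling is binding.
At p = 221: qd = 1158 - 3·221 = 495 and qs = 4·221 - 662 = 222.
Consumer surplus without the control is ½ · (386 - 260) · 378 = 23814.
With the ceiling, 222 units are sold at 221 (assume they go to the highest-value buyers). The demand price at q = 222 is 312, so CS = ½ · [(386 - 221) + (312 - 221)] · 222 = 28416.
Change in consumer surplus = 28416 - 23814 = 4602.

4602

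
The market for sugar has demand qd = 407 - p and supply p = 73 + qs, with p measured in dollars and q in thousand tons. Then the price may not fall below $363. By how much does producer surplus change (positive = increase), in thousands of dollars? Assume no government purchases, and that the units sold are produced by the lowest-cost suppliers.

-2152.5

Rearranging supply gives qs = p - 73. Setting quantity demanded equal to quantity supplied, 407 - p = p - 73, gives p* = 240 and q* = 167.
The floor of 363 is above the equilibrium price 240, so it binds.
At p = 363: qd = 407 - 363 = 44 and qs = 363 - 73 = 290.
Producer surplus without the control is ½ · (240 - 73) · 167 = 13944.5.
With the floor, 44 units are sold at 363. The supply price at q = 44 is 117, so PS = ½ · [(363 - 73) + (363 - 117)] · 44 = 11792.
Change in producer surplus = 11792 - 13944.5 = -2152.5.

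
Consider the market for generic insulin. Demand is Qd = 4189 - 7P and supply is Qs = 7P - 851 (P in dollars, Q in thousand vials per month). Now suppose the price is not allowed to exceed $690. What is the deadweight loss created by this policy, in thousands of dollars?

Without the control the market clears where 4189 - 7P = 7P - 851, i.e. P* = 360 and Q* = 1669.
Since 690 is above P* = 360, the ceiling does not bind and the free-market outcome prevails.
Since the control does not bind, no trades are prevented and deadweight loss is zero.

0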